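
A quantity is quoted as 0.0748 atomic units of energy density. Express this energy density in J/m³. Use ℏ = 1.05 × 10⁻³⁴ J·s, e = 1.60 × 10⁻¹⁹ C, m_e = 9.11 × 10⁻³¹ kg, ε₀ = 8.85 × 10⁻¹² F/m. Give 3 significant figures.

2.25 × 10¹² J/m³

One atomic unit of energy density: u_au = E_h/a₀³ = m_e⁴e¹⁰/((4πε₀)⁵ℏ⁸) = 3.01 × 10¹³ J/m³.
0.0748 × 3.01 × 10¹³ J/m³ = 2.25 × 10¹² J/m³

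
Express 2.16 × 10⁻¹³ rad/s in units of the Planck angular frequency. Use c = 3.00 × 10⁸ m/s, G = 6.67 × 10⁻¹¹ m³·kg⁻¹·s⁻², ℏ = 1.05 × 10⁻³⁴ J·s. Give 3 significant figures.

Planck angular frequency: ω_P = √(c⁵/(ℏG)) = 1.86 × 10⁴³ rad/s.
2.16 × 10⁻¹³ / 1.86 × 10⁴³ = 1.16 × 10⁻⁵⁶

1.16 × 10⁻⁵⁶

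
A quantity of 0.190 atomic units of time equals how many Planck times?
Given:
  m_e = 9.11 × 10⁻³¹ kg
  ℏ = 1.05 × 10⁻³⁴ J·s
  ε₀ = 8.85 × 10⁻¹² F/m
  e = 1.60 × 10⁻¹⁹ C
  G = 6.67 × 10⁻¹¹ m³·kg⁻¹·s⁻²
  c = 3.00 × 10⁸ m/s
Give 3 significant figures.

8.49 × 10²⁵

atomic unit of time: τ_au = (4πε₀)²ℏ³/(m_e e⁴) = 2.40 × 10⁻¹⁷ s
Planck time: t_P = √(ℏG/c⁵) = 5.37 × 10⁻⁴⁴ s
0.190 × 2.40 × 10⁻¹⁷ / 5.37 × 10⁻⁴⁴ = 8.49 × 10²⁵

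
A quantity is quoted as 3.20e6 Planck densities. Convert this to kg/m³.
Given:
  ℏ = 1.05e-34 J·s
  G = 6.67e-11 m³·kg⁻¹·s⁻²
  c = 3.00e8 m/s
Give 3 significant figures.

One Planck density: ρ_P = c⁵/(ℏG²) = 5.20e96 kg/m³.
3.20e6 × 5.20e96 kg/m³ = 1.66e103 kg/m³

1.66e103 kg/m³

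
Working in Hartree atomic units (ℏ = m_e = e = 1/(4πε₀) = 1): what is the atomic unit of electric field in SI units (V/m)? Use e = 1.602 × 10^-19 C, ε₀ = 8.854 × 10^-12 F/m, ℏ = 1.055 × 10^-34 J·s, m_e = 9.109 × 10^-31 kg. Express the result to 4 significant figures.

5.131 × 10^11 V/m

The unique combination of the constants set to 1 with dimensions of electric field is E_au = E_h/(e a₀) = m_e²e⁵/((4πε₀)³ℏ⁴).
E_h = 4.354 × 10^-18 J
a₀ = 5.297 × 10^-11 m
E_h/(e·a₀) = 5.131 × 10^11 V/m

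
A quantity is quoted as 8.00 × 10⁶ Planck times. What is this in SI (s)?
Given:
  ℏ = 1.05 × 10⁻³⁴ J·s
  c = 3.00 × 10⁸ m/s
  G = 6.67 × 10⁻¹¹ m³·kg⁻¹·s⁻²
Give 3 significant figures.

One Planck time: t_P = √(ℏG/c⁵) = 5.37 × 10⁻⁴⁴ s.
8.00 × 10⁶ × 5.37 × 10⁻⁴⁴ s = 4.29 × 10⁻³⁷ s

4.29 × 10⁻³⁷ s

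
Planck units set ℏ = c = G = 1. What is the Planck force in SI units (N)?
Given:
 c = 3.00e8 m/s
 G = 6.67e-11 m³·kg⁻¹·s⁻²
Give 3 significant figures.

1.21e44 N

Dimensional analysis gives F_P = c⁴/G.
  = 8.10e33 / 6.67e-11
  = 1.21e44 N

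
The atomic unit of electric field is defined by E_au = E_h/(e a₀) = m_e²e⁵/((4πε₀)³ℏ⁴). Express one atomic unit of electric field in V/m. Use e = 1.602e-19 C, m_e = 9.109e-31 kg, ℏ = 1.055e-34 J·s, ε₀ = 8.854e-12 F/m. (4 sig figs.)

E_au = E_h/(e a₀) = m_e²e⁵/((4πε₀)³ℏ⁴)
E_h = 4.354e-18 J
a₀ = 5.297e-11 m
E_h/(e·a₀) = 5.131e11 V/m

5.131e11 V/m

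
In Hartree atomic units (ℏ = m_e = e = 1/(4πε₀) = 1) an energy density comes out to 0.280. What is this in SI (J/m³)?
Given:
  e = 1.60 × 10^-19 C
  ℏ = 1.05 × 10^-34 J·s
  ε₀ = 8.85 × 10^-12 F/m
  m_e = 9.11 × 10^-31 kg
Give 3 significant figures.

8.44 × 10^12 J/m³

One atomic unit of energy density: u_au = E_h/a₀³ = m_e⁴e¹⁰/((4πε₀)⁵ℏ⁸) = 3.01 × 10^13 J/m³.
0.280 × 3.01 × 10^13 J/m³ = 8.44 × 10^12 J/m³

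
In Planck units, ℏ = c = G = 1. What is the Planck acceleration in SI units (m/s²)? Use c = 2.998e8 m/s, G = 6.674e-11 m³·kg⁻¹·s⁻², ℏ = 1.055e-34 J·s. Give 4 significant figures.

The unique combination of the constants set to 1 with dimensions of acceleration is a_P = √(c⁷/(ℏG)).
  = √(3.092e103)
  = 5.560e51 m/s²

5.560e51 m/s²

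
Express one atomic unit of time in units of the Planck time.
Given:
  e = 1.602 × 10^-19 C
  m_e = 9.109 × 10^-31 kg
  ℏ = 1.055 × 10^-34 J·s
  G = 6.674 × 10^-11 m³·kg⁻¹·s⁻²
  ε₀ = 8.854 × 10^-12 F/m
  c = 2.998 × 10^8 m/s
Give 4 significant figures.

atomic unit of time: τ_au = (4πε₀)²ℏ³/(m_e e⁴) = 2.423 × 10^-17 s
Planck time: t_P = √(ℏG/c⁵) = 5.392 × 10^-44 s
ratio = 2.423 × 10^-17 / 5.392 × 10^-44 = 4.494 × 10^26

4.494 × 10^26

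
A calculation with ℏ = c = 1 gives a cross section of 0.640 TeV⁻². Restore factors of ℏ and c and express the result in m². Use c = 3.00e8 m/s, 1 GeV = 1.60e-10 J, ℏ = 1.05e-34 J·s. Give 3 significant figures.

2.48e-38 m²

Area is [L]² = [E]⁻²·(ℏc)²; restore (ℏc)².
1 GeV⁻² → (ℏc)² × (1 GeV in J)⁻² = 3.88e-32 m².
Convert the energy scale: 0.640 TeV⁻² = 6.40e-7 GeV⁻².
Result: 6.40e-7 × 3.88e-32 = 2.48e-38 m².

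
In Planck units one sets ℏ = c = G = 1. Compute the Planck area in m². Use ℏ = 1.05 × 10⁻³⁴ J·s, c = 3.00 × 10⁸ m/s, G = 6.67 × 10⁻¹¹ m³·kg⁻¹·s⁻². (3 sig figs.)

A_P = ℏG/c³
  = 7.00 × 10⁻⁴⁵ / 2.70 × 10²⁵
  = 2.59 × 10⁻⁷⁰ m²

2.59 × 10⁻⁷⁰ m²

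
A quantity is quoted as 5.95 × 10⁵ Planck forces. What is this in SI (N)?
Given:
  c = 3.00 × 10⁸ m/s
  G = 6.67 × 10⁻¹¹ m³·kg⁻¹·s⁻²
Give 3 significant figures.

7.23 × 10⁴⁹ N

One Planck force: F_P = c⁴/G = 1.21 × 10⁴⁴ N.
5.95 × 10⁵ × 1.21 × 10⁴⁴ N = 7.23 × 10⁴⁹ N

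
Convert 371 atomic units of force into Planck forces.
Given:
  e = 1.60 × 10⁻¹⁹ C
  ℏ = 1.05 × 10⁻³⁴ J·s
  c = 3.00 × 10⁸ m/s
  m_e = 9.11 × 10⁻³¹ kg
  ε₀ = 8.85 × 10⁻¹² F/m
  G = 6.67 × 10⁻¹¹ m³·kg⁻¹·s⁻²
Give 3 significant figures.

atomic unit of force: F_au = E_h/a₀ = m_e²e⁶/((4πε₀)³ℏ⁴) = 8.33 × 10⁻⁸ N
Planck force: F_P = c⁴/G = 1.21 × 10⁴⁴ N
371 × 8.33 × 10⁻⁸ / 1.21 × 10⁴⁴ = 2.54 × 10⁻⁴⁹

2.54 × 10⁻⁴⁹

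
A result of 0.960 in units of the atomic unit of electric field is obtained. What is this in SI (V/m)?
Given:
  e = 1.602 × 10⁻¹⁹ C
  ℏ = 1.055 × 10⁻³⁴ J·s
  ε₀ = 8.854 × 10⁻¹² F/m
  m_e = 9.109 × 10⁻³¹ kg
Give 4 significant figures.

One atomic unit of electric field: E_au = E_h/(e a₀) = m_e²e⁵/((4πε₀)³ℏ⁴) = 5.131 × 10¹¹ V/m.
0.960 × 5.131 × 10¹¹ V/m = 4.926 × 10¹¹ V/m

4.926 × 10¹¹ V/m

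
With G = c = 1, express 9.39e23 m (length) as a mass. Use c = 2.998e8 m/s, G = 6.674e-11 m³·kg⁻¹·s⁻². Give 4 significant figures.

Length → mass via c²/G.
9.39e23 m × (c²/G) = 1.265e51 kg

1.265e51 kg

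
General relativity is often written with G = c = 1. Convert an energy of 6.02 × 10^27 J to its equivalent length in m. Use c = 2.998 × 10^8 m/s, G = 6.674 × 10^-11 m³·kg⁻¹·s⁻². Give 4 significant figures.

Energy → length via G/c⁴.
6.02 × 10^27 J × (G/c⁴) = 4.973 × 10^-17 m

4.973 × 10^-17 m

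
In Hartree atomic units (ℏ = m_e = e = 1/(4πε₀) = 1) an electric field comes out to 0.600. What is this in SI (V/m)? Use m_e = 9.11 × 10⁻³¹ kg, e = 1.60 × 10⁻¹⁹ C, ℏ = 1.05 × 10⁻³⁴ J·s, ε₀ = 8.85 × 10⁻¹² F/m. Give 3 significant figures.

One atomic unit of electric field: E_au = E_h/(e a₀) = m_e²e⁵/((4πε₀)³ℏ⁴) = 5.20 × 10¹¹ V/m.
0.600 × 5.20 × 10¹¹ V/m = 3.12 × 10¹¹ V/m

3.12 × 10¹¹ V/m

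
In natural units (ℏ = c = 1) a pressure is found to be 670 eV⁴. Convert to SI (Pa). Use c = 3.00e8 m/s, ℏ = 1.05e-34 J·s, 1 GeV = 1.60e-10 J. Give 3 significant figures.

Pressure is [E]/[L]³ = [E]⁴/(ℏc)³.
1 GeV⁴ → 1/(ℏc)³ × (1 GeV in J)⁴ = 2.10e37 Pa.
Convert the energy scale: 670 eV⁴ = 6.70e-34 GeV⁴.
Result: 6.70e-34 × 2.10e37 = 1.40e4 Pa.

1.40e4 Pa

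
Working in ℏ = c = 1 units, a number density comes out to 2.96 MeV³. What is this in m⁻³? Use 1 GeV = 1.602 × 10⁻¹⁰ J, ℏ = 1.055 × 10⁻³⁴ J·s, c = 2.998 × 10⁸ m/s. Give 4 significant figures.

Number density is [L]⁻³ = [E]³/(ℏc)³.
1 GeV³ → 1/(ℏc)³ × (1 GeV in J)³ = 1.299 × 10⁴⁷ m⁻³.
Convert the energy scale: 2.96 MeV³ = 2.96 × 10⁻⁹ GeV³.
Result: 2.96 × 10⁻⁹ × 1.299 × 10⁴⁷ = 3.846 × 10³⁸ m⁻³.

3.846 × 10³⁸ m⁻³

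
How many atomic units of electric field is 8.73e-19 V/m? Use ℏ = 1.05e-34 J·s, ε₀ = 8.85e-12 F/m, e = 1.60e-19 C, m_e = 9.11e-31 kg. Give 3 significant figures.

1.68e-30

atomic unit of electric field: E_au = E_h/(e a₀) = m_e²e⁵/((4πε₀)³ℏ⁴) = 5.20e11 V/m.
8.73e-19 / 5.20e11 = 1.68e-30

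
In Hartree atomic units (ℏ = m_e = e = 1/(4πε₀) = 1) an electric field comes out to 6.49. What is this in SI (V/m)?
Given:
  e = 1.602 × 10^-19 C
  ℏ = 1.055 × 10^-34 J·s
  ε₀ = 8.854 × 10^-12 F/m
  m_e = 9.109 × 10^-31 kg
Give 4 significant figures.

One atomic unit of electric field: E_au = E_h/(e a₀) = m_e²e⁵/((4πε₀)³ℏ⁴) = 5.131 × 10^11 V/m.
6.49 × 5.131 × 10^11 V/m = 3.330 × 10^12 V/m

3.330 × 10^12 V/m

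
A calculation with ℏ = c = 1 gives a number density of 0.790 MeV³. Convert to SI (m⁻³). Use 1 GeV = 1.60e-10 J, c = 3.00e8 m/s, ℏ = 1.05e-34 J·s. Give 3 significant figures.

Number density is [L]⁻³ = [E]³/(ℏc)³.
1 GeV³ → 1/(ℏc)³ × (1 GeV in J)³ = 1.31e47 m⁻³.
Convert the energy scale: 0.790 MeV³ = 7.90e-10 GeV³.
Result: 7.90e-10 × 1.31e47 = 1.04e38 m⁻³.

1.04e38 m⁻³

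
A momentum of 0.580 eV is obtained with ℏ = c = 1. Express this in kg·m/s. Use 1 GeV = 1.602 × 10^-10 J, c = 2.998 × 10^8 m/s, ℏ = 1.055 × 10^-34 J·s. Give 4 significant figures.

Momentum is [E]/c; divide by c.
1 GeV → 1/c × (1 GeV in J) = 5.344 × 10^-19 kg·m/s.
Convert the energy scale: 0.580 eV = 5.80 × 10^-10 GeV.
Result: 5.80 × 10^-10 × 5.344 × 10^-19 = 3.099 × 10^-28 kg·m/s.

3.099 × 10^-28 kg·m/s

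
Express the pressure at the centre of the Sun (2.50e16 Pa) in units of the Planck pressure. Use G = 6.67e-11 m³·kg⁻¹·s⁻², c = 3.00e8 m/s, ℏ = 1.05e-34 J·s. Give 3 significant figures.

5.34e-98

Planck pressure: p_P = c⁷/(ℏG²) = 4.68e113 Pa.
2.50e16 / 4.68e113 = 5.34e-98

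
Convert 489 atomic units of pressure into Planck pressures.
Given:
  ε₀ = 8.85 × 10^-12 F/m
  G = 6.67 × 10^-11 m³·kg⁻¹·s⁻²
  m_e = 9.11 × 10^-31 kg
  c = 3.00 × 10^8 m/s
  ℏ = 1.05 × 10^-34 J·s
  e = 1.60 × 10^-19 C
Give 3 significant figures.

3.15 × 10^-98

atomic unit of pressure: P_au = E_h/a₀³ = m_e⁴e¹⁰/((4πε₀)⁵ℏ⁸) = 3.01 × 10^13 Pa
Planck pressure: p_P = c⁷/(ℏG²) = 4.68 × 10^113 Pa
489 × 3.01 × 10^13 / 4.68 × 10^113 = 3.15 × 10^-98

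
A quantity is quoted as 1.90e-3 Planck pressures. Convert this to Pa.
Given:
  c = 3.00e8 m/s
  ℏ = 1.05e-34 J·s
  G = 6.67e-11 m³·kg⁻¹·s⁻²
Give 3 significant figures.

One Planck pressure: p_P = c⁷/(ℏG²) = 4.68e113 Pa.
1.90e-3 × 4.68e113 Pa = 8.90e110 Pa

8.90e110 Pa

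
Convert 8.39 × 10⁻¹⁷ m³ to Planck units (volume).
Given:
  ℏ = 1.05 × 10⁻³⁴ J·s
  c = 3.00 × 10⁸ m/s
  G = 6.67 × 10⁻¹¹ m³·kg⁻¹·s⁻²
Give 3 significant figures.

2.01 × 10⁸⁸

Planck volume: V_P = (ℏG/c³)^(3/2) = 4.18 × 10⁻¹⁰⁵ m³.
8.39 × 10⁻¹⁷ / 4.18 × 10⁻¹⁰⁵ = 2.01 × 10⁸⁸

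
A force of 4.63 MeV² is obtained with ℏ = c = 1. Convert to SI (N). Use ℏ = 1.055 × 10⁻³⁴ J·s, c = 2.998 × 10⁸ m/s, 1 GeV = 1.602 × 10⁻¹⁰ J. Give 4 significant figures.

Force is [E]/[L] = [E]²/(ℏc); restore (ℏc)⁻¹.
1 GeV² → 1/(ℏc) × (1 GeV in J)² = 8.114 × 10⁵ N.
Convert the energy scale: 4.63 MeV² = 4.63 × 10⁻⁶ GeV².
Result: 4.63 × 10⁻⁶ × 8.114 × 10⁵ = 3.757 N.

3.757 N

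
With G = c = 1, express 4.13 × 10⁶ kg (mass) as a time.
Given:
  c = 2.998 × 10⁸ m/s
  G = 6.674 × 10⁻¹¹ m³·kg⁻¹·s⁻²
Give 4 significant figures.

Mass → time via G/c³.
4.13 × 10⁶ kg × (G/c³) = 1.023 × 10⁻²⁹ s

1.023 × 10⁻²⁹ s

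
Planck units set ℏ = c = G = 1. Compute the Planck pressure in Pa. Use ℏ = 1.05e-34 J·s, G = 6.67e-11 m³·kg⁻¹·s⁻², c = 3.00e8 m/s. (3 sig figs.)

4.68e113 Pa

From ℏ = c = G = 1 the pressure scale is p_P = c⁷/(ℏG²).
  = 2.19e59 / 4.67e-55
  = 4.68e113 Pa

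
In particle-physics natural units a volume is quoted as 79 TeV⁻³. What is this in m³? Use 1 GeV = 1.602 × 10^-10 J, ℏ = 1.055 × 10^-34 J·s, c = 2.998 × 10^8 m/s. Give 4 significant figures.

6.080 × 10^-55 m³

Volume is [L]³ = [E]⁻³·(ℏc)³.
1 GeV⁻³ → (ℏc)³ × (1 GeV in J)⁻³ = 7.696 × 10^-48 m³.
Convert the energy scale: 79 TeV⁻³ = 7.90 × 10^-8 GeV⁻³.
Result: 7.90 × 10^-8 × 7.696 × 10^-48 = 6.080 × 10^-55 m³.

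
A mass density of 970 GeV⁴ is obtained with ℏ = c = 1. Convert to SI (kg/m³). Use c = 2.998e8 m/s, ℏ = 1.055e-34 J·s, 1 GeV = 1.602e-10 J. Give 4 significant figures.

Mass density is [E]/(c²[L]³) = [E]⁴/(ℏ³c⁵).
1 GeV⁴ → 1/(ℏ³c⁵) × (1 GeV in J)⁴ = 2.316e20 kg/m³.
Result: 970 × 2.316e20 = 2.246e23 kg/m³.

2.246e23 kg/m³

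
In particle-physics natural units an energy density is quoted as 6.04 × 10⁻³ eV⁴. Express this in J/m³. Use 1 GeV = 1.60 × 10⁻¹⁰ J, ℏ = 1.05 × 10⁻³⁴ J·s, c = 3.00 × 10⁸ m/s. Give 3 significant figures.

0.127 J/m³

[E]/[L]³ = [E]⁴/(ℏc)³; restore (ℏc)⁻³.
1 GeV⁴ → 1/(ℏc)³ × (1 GeV in J)⁴ = 2.10 × 10³⁷ J/m³.
Convert the energy scale: 6.04 × 10⁻³ eV⁴ = 6.04 × 10⁻³⁹ GeV⁴.
Result: 6.04 × 10⁻³⁹ × 2.10 × 10³⁷ = 0.127 J/m³.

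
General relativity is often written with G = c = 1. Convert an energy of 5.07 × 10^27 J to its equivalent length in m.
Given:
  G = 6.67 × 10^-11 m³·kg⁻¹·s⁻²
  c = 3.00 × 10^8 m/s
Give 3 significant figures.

Energy → length via G/c⁴.
5.07 × 10^27 J × (G/c⁴) = 4.17 × 10^-17 m

4.17 × 10^-17 m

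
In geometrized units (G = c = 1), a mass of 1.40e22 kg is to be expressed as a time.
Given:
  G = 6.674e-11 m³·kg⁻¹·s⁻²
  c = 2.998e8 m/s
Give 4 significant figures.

Mass → time via G/c³.
1.40e22 kg × (G/c³) = 3.468e-14 s

3.468e-14 s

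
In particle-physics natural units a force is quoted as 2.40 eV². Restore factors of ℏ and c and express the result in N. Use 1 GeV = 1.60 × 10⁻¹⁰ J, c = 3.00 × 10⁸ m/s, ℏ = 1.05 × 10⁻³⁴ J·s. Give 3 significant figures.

1.95 × 10⁻¹² N

Force is [E]/[L] = [E]²/(ℏc); restore (ℏc)⁻¹.
1 GeV² → 1/(ℏc) × (1 GeV in J)² = 8.13 × 10⁵ N.
Convert the energy scale: 2.40 eV² = 2.40 × 10⁻¹⁸ GeV².
Result: 2.40 × 10⁻¹⁸ × 8.13 × 10⁵ = 1.95 × 10⁻¹² N.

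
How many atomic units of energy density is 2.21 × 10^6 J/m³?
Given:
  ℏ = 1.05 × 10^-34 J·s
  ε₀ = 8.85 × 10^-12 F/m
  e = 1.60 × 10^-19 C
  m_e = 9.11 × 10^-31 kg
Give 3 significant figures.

atomic unit of energy density: u_au = E_h/a₀³ = m_e⁴e¹⁰/((4πε₀)⁵ℏ⁸) = 3.01 × 10^13 J/m³.
2.21 × 10^6 / 3.01 × 10^13 = 7.33 × 10^-8

7.33 × 10^-8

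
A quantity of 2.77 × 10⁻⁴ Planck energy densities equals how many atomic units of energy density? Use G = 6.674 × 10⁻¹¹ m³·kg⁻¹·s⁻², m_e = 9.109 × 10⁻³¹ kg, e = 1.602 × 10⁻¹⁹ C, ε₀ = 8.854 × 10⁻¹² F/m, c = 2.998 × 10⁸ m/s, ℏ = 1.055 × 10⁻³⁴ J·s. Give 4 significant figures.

Planck energy density: u_P = c⁷/(ℏG²) = 4.632 × 10¹¹³ J/m³
atomic unit of energy density: u_au = E_h/a₀³ = m_e⁴e¹⁰/((4πε₀)⁵ℏ⁸) = 2.929 × 10¹³ J/m³
2.77 × 10⁻⁴ × 4.632 × 10¹¹³ / 2.929 × 10¹³ = 4.381 × 10⁹⁶

4.381 × 10⁹⁶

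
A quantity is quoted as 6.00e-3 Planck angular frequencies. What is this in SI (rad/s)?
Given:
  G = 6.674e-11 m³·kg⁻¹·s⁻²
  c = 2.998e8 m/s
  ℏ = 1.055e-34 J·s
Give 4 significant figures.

1.113e41 rad/s

One Planck angular frequency: ω_P = √(c⁵/(ℏG)) = 1.855e43 rad/s.
6.00e-3 × 1.855e43 rad/s = 1.113e41 rad/s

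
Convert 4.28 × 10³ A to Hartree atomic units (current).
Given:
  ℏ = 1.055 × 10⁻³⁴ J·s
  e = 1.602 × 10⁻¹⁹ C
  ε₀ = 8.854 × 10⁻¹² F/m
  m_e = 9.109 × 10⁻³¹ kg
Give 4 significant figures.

atomic unit of electric current: I_au = e E_h/ℏ = m_e e⁵/((4πε₀)²ℏ³) = 6.612 × 10⁻³ A.
4.28 × 10³ / 6.612 × 10⁻³ = 6.473 × 10⁵

6.473 × 10⁵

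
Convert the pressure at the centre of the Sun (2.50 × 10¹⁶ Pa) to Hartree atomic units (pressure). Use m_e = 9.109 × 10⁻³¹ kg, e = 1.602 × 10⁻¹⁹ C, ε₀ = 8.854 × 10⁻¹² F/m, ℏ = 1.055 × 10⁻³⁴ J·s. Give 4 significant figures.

atomic unit of pressure: P_au = E_h/a₀³ = m_e⁴e¹⁰/((4πε₀)⁵ℏ⁸) = 2.929 × 10¹³ Pa.
2.50 × 10¹⁶ / 2.929 × 10¹³ = 853.5

853.5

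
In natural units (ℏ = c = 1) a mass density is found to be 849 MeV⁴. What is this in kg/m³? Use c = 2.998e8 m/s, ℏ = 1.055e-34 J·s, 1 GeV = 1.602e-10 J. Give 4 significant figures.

Mass density is [E]/(c²[L]³) = [E]⁴/(ℏ³c⁵).
1 GeV⁴ → 1/(ℏ³c⁵) × (1 GeV in J)⁴ = 2.316e20 kg/m³.
Convert the energy scale: 849 MeV⁴ = 8.49e-10 GeV⁴.
Result: 8.49e-10 × 2.316e20 = 1.966e11 kg/m³.

1.966e11 kg/m³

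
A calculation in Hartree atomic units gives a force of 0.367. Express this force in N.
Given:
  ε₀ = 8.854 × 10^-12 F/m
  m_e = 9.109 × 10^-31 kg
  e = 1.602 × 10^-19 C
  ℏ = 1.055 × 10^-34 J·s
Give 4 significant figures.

One atomic unit of force: F_au = E_h/a₀ = m_e²e⁶/((4πε₀)³ℏ⁴) = 8.220 × 10^-8 N.
0.367 × 8.220 × 10^-8 N = 3.017 × 10^-8 N

3.017 × 10^-8 N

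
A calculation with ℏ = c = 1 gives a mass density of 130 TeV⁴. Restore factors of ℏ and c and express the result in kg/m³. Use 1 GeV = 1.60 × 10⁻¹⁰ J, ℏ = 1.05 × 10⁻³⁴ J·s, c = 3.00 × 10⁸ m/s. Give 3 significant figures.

Mass density is [E]/(c²[L]³) = [E]⁴/(ℏ³c⁵).
1 GeV⁴ → 1/(ℏ³c⁵) × (1 GeV in J)⁴ = 2.33 × 10²⁰ kg/m³.
Convert the energy scale: 130 TeV⁴ = 1.30 × 10¹⁴ GeV⁴.
Result: 1.30 × 10¹⁴ × 2.33 × 10²⁰ = 3.03 × 10³⁴ kg/m³.

3.03 × 10³⁴ kg/m³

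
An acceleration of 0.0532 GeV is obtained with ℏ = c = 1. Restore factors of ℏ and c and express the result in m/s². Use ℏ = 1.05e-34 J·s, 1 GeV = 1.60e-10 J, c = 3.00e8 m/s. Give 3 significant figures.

2.43e31 m/s²

Acceleration is [L]/[T]² = c·[E]/ℏ.
1 GeV → c/ℏ × (1 GeV in J) = 4.57e32 m/s².
Result: 0.0532 × 4.57e32 = 2.43e31 m/s².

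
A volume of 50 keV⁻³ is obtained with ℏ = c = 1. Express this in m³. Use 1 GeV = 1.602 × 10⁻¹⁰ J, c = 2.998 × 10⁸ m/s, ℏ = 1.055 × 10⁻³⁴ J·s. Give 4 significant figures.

Volume is [L]³ = [E]⁻³·(ℏc)³.
1 GeV⁻³ → (ℏc)³ × (1 GeV in J)⁻³ = 7.696 × 10⁻⁴⁸ m³.
Convert the energy scale: 50 keV⁻³ = 5.00 × 10¹⁹ GeV⁻³.
Result: 5.00 × 10¹⁹ × 7.696 × 10⁻⁴⁸ = 3.848 × 10⁻²⁸ m³.

3.848 × 10⁻²⁸ m³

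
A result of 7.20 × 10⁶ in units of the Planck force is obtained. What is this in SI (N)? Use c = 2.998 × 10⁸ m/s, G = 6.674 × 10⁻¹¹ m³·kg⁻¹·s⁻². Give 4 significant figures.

8.715 × 10⁵⁰ N

One Planck force: F_P = c⁴/G = 1.210 × 10⁴⁴ N.
7.20 × 10⁶ × 1.210 × 10⁴⁴ N = 8.715 × 10⁵⁰ N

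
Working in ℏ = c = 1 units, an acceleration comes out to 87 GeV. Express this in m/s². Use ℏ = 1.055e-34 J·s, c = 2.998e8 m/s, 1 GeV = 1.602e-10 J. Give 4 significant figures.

Acceleration is [L]/[T]² = c·[E]/ℏ.
1 GeV → c/ℏ × (1 GeV in J) = 4.552e32 m/s².
Result: 87 × 4.552e32 = 3.961e34 m/s².

3.961e34 m/s²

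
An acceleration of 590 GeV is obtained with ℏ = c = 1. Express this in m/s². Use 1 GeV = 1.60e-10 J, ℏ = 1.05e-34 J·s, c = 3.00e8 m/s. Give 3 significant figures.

Acceleration is [L]/[T]² = c·[E]/ℏ.
1 GeV → c/ℏ × (1 GeV in J) = 4.57e32 m/s².
Result: 590 × 4.57e32 = 2.70e35 m/s².

2.70e35 m/s²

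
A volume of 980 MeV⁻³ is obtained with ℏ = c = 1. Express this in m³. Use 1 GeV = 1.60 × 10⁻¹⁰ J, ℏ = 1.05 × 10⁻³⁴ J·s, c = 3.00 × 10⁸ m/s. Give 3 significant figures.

Volume is [L]³ = [E]⁻³·(ℏc)³.
1 GeV⁻³ → (ℏc)³ × (1 GeV in J)⁻³ = 7.63 × 10⁻⁴⁸ m³.
Convert the energy scale: 980 MeV⁻³ = 9.80 × 10¹¹ GeV⁻³.
Result: 9.80 × 10¹¹ × 7.63 × 10⁻⁴⁸ = 7.48 × 10⁻³⁶ m³.

7.48 × 10⁻³⁶ m³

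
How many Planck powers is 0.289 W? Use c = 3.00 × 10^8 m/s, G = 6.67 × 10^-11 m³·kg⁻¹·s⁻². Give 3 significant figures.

7.93 × 10^-54

Planck power: P_P = c⁵/G = 3.64 × 10^52 W.
0.289 / 3.64 × 10^52 = 7.93 × 10^-54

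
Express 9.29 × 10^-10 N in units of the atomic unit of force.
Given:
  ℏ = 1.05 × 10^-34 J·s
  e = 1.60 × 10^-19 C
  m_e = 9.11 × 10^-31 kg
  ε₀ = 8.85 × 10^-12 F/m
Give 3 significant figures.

0.0112

atomic unit of force: F_au = E_h/a₀ = m_e²e⁶/((4πε₀)³ℏ⁴) = 8.33 × 10^-8 N.
9.29 × 10^-10 / 8.33 × 10^-8 = 0.0112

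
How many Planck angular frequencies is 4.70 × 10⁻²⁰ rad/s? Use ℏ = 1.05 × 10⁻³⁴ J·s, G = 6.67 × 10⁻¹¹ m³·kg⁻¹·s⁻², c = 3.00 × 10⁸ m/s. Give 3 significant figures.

2.52 × 10⁻⁶³

Planck angular frequency: ω_P = √(c⁵/(ℏG)) = 1.86 × 10⁴³ rad/s.
4.70 × 10⁻²⁰ / 1.86 × 10⁴³ = 2.52 × 10⁻⁶³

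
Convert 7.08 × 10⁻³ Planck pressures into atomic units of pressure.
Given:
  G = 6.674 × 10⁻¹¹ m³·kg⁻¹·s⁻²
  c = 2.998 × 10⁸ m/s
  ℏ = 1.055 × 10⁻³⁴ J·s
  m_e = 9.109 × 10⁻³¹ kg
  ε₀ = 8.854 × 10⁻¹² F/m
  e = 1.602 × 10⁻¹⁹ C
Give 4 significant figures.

1.120 × 10⁹⁸

Planck pressure: p_P = c⁷/(ℏG²) = 4.632 × 10¹¹³ Pa
atomic unit of pressure: P_au = E_h/a₀³ = m_e⁴e¹⁰/((4πε₀)⁵ℏ⁸) = 2.929 × 10¹³ Pa
7.08 × 10⁻³ × 4.632 × 10¹¹³ / 2.929 × 10¹³ = 1.120 × 10⁹⁸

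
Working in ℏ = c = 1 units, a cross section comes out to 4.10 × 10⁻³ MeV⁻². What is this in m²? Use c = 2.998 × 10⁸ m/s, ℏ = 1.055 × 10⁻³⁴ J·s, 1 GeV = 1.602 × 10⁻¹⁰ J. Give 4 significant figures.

1.598 × 10⁻²⁸ m²

Area is [L]² = [E]⁻²·(ℏc)²; restore (ℏc)².
1 GeV⁻² → (ℏc)² × (1 GeV in J)⁻² = 3.898 × 10⁻³² m².
Convert the energy scale: 4.10 × 10⁻³ MeV⁻² = 4.10 × 10³ GeV⁻².
Result: 4.10 × 10³ × 3.898 × 10⁻³² = 1.598 × 10⁻²⁸ m².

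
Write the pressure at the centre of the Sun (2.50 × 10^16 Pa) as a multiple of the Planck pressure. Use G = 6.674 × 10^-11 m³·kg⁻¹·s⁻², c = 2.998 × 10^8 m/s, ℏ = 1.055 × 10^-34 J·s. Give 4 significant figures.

Planck pressure: p_P = c⁷/(ℏG²) = 4.632 × 10^113 Pa.
2.50 × 10^16 / 4.632 × 10^113 = 5.397 × 10^-98

5.397 × 10^-98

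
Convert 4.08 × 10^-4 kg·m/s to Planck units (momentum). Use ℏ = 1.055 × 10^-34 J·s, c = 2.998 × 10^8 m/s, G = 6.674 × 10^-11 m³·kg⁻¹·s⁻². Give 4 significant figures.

6.251 × 10^-5

Planck momentum: p_P = √(ℏc³/G) = 6.527 kg·m/s.
4.08 × 10^-4 / 6.527 = 6.251 × 10^-5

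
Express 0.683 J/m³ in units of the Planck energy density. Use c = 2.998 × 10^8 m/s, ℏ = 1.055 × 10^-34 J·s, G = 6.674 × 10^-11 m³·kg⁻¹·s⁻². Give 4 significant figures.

Planck energy density: u_P = c⁷/(ℏG²) = 4.632 × 10^113 J/m³.
0.683 / 4.632 × 10^113 = 1.474 × 10^-114

1.474 × 10^-114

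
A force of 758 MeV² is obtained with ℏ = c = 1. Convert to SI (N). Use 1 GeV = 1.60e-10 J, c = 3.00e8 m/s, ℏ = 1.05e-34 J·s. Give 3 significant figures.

Force is [E]/[L] = [E]²/(ℏc); restore (ℏc)⁻¹.
1 GeV² → 1/(ℏc) × (1 GeV in J)² = 8.13e5 N.
Convert the energy scale: 758 MeV² = 7.58e-4 GeV².
Result: 7.58e-4 × 8.13e5 = 616 N.

616 N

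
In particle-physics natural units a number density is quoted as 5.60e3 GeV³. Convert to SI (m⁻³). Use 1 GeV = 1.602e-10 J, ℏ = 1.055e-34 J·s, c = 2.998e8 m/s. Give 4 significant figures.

Number density is [L]⁻³ = [E]³/(ℏc)³.
1 GeV³ → 1/(ℏc)³ × (1 GeV in J)³ = 1.299e47 m⁻³.
Result: 5.60e3 × 1.299e47 = 7.277e50 m⁻³.

7.277e50 m⁻³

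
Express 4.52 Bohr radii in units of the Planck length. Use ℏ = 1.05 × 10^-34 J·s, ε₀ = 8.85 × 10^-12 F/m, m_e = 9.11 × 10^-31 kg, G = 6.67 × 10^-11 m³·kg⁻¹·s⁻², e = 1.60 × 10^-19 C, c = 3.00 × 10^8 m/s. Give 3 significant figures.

1.48 × 10^25

Bohr radius: a₀ = 4πε₀ℏ²/(m_e e²) = 5.26 × 10^-11 m
Planck length: ℓ_P = √(ℏG/c³) = 1.61 × 10^-35 m
4.52 × 5.26 × 10^-11 / 1.61 × 10^-35 = 1.48 × 10^25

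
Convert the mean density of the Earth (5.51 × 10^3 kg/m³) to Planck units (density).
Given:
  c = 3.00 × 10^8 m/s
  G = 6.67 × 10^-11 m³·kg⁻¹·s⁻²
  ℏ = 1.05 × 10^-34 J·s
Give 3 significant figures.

Planck density: ρ_P = c⁵/(ℏG²) = 5.20 × 10^96 kg/m³.
5.51 × 10^3 / 5.20 × 10^96 = 1.06 × 10^-93

1.06 × 10^-93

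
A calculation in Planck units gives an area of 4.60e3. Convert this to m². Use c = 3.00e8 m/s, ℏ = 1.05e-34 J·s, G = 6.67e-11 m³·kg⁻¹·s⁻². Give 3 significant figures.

1.19e-66 m²

One Planck area: A_P = ℏG/c³ = 2.59e-70 m².
4.60e3 × 2.59e-70 m² = 1.19e-66 m²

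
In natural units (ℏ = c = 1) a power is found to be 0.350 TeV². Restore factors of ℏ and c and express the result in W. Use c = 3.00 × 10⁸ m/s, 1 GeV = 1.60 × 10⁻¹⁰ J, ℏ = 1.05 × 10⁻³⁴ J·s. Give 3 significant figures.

8.53 × 10¹⁹ W

Power is [E]/[T] = [E]²/ℏ.
1 GeV² → 1/ℏ × (1 GeV in J)² = 2.44 × 10¹⁴ W.
Convert the energy scale: 0.350 TeV² = 3.50 × 10⁵ GeV².
Result: 3.50 × 10⁵ × 2.44 × 10¹⁴ = 8.53 × 10¹⁹ W.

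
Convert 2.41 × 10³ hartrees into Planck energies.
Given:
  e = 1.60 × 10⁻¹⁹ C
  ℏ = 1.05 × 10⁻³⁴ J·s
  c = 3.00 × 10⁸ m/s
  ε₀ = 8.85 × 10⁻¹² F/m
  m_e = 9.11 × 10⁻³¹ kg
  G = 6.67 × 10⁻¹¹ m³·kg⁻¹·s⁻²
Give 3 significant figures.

hartree: E_h = m_e e⁴/(4πε₀ℏ)² = 4.38 × 10⁻¹⁸ J
Planck energy: E_P = √(ℏc⁵/G) = 1.96 × 10⁹ J
2.41 × 10³ × 4.38 × 10⁻¹⁸ / 1.96 × 10⁹ = 5.40 × 10⁻²⁴

5.40 × 10⁻²⁴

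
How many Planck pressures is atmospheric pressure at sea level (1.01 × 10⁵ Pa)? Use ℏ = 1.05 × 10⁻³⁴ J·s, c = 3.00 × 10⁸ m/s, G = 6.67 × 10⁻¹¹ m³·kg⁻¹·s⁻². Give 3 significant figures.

Planck pressure: p_P = c⁷/(ℏG²) = 4.68 × 10¹¹³ Pa.
1.01 × 10⁵ / 4.68 × 10¹¹³ = 2.16 × 10⁻¹⁰⁹

2.16 × 10⁻¹⁰⁹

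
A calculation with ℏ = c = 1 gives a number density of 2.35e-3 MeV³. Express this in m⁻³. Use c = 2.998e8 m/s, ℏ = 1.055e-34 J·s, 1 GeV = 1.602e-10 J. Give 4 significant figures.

Number density is [L]⁻³ = [E]³/(ℏc)³.
1 GeV³ → 1/(ℏc)³ × (1 GeV in J)³ = 1.299e47 m⁻³.
Convert the energy scale: 2.35e-3 MeV³ = 2.35e-12 GeV³.
Result: 2.35e-12 × 1.299e47 = 3.054e35 m⁻³.

3.054e35 m⁻³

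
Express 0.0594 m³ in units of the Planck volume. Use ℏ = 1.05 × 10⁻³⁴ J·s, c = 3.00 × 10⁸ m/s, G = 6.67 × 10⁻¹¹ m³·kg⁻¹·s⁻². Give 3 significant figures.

1.42 × 10¹⁰³

Planck volume: V_P = (ℏG/c³)^(3/2) = 4.18 × 10⁻¹⁰⁵ m³.
0.0594 / 4.18 × 10⁻¹⁰⁵ = 1.42 × 10¹⁰³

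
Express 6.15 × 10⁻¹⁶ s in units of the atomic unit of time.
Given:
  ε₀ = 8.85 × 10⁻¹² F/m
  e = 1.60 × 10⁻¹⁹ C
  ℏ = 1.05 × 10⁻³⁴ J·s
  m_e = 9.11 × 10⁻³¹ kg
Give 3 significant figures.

atomic unit of time: τ_au = (4πε₀)²ℏ³/(m_e e⁴) = 2.40 × 10⁻¹⁷ s.
6.15 × 10⁻¹⁶ / 2.40 × 10⁻¹⁷ = 25.6

25.6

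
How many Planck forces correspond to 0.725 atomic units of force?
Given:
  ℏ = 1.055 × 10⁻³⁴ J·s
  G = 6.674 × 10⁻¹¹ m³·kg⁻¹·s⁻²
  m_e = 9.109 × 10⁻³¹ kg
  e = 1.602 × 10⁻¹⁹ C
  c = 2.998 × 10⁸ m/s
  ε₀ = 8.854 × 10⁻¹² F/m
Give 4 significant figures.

atomic unit of force: F_au = E_h/a₀ = m_e²e⁶/((4πε₀)³ℏ⁴) = 8.220 × 10⁻⁸ N
Planck force: F_P = c⁴/G = 1.210 × 10⁴⁴ N
0.725 × 8.220 × 10⁻⁸ / 1.210 × 10⁴⁴ = 4.923 × 10⁻⁵²

4.923 × 10⁻⁵²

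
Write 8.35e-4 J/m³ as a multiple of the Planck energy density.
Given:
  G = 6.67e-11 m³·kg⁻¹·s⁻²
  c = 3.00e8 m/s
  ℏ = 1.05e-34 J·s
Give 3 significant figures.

Planck energy density: u_P = c⁷/(ℏG²) = 4.68e113 J/m³.
8.35e-4 / 4.68e113 = 1.78e-117

1.78e-117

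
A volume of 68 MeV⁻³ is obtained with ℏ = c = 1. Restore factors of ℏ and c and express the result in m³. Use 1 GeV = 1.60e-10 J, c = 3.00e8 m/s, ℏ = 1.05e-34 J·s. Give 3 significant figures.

Volume is [L]³ = [E]⁻³·(ℏc)³.
1 GeV⁻³ → (ℏc)³ × (1 GeV in J)⁻³ = 7.63e-48 m³.
Convert the energy scale: 68 MeV⁻³ = 6.80e10 GeV⁻³.
Result: 6.80e10 × 7.63e-48 = 5.19e-37 m³.

5.19e-37 m³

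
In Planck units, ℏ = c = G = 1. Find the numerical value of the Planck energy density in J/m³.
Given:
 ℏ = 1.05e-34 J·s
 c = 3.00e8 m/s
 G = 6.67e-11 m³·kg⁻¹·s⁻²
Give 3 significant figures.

4.68e113 J/m³

The unique combination of the constants set to 1 with dimensions of energy density is u_P = c⁷/(ℏG²).
  = 2.19e59 / 4.67e-55
  = 4.68e113 J/m³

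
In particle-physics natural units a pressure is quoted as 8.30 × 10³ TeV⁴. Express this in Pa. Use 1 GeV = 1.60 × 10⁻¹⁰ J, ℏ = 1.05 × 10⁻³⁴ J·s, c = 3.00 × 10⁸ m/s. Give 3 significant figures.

1.74 × 10⁵³ Pa

Pressure is [E]/[L]³ = [E]⁴/(ℏc)³.
1 GeV⁴ → 1/(ℏc)³ × (1 GeV in J)⁴ = 2.10 × 10³⁷ Pa.
Convert the energy scale: 8.30 × 10³ TeV⁴ = 8.30 × 10¹⁵ GeV⁴.
Result: 8.30 × 10¹⁵ × 2.10 × 10³⁷ = 1.74 × 10⁵³ Pa.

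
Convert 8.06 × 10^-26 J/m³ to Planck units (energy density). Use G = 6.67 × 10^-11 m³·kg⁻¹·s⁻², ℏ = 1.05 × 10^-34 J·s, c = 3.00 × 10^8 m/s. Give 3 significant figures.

1.72 × 10^-139

Planck energy density: u_P = c⁷/(ℏG²) = 4.68 × 10^113 J/m³.
8.06 × 10^-26 / 4.68 × 10^113 = 1.72 × 10^-139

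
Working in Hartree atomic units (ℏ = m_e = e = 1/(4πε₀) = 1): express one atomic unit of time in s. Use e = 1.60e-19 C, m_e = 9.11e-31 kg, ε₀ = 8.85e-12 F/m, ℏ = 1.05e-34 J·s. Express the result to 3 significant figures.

From ℏ = m_e = e = 1/(4πε₀) = 1 the time scale is τ_au = (4πε₀)²ℏ³/(m_e e⁴).
E_h = 4.38e-18 J
ℏ/E_h = 2.40e-17 s

2.40e-17 s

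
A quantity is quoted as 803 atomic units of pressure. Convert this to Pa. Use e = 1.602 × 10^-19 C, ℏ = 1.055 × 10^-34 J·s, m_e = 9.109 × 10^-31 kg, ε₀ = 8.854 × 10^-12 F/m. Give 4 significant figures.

2.352 × 10^16 Pa

One atomic unit of pressure: P_au = E_h/a₀³ = m_e⁴e¹⁰/((4πε₀)⁵ℏ⁸) = 2.929 × 10^13 Pa.
803 × 2.929 × 10^13 Pa = 2.352 × 10^16 Pa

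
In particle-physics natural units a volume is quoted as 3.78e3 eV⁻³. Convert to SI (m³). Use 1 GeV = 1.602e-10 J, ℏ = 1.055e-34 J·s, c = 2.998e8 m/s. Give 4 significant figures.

2.909e-17 m³

Volume is [L]³ = [E]⁻³·(ℏc)³.
1 GeV⁻³ → (ℏc)³ × (1 GeV in J)⁻³ = 7.696e-48 m³.
Convert the energy scale: 3.78e3 eV⁻³ = 3.78e30 GeV⁻³.
Result: 3.78e30 × 7.696e-48 = 2.909e-17 m³.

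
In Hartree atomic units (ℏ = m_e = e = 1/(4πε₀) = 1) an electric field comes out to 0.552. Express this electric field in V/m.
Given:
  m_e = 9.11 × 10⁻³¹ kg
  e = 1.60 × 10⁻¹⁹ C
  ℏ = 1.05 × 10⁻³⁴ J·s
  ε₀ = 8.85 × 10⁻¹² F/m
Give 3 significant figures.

2.87 × 10¹¹ V/m

One atomic unit of electric field: E_au = E_h/(e a₀) = m_e²e⁵/((4πε₀)³ℏ⁴) = 5.20 × 10¹¹ V/m.
0.552 × 5.20 × 10¹¹ V/m = 2.87 × 10¹¹ V/m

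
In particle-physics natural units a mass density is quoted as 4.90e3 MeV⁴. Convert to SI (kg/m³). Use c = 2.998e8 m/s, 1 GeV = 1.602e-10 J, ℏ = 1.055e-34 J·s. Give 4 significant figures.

1.135e12 kg/m³

Mass density is [E]/(c²[L]³) = [E]⁴/(ℏ³c⁵).
1 GeV⁴ → 1/(ℏ³c⁵) × (1 GeV in J)⁴ = 2.316e20 kg/m³.
Convert the energy scale: 4.90e3 MeV⁴ = 4.90e-9 GeV⁴.
Result: 4.90e-9 × 2.316e20 = 1.135e12 kg/m³.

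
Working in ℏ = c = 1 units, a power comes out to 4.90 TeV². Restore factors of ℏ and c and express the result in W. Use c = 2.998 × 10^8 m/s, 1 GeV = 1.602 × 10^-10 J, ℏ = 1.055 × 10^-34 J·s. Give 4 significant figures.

1.192 × 10^21 W

Power is [E]/[T] = [E]²/ℏ.
1 GeV² → 1/ℏ × (1 GeV in J)² = 2.433 × 10^14 W.
Convert the energy scale: 4.90 TeV² = 4.90 × 10^6 GeV².
Result: 4.90 × 10^6 × 2.433 × 10^14 = 1.192 × 10^21 W.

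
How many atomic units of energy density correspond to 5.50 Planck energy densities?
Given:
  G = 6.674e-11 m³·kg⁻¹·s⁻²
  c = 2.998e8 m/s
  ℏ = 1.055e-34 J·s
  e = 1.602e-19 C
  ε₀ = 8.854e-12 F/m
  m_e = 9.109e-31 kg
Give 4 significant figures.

Planck energy density: u_P = c⁷/(ℏG²) = 4.632e113 J/m³
atomic unit of energy density: u_au = E_h/a₀³ = m_e⁴e¹⁰/((4πε₀)⁵ℏ⁸) = 2.929e13 J/m³
5.50 × 4.632e113 / 2.929e13 = 8.698e100

8.698e100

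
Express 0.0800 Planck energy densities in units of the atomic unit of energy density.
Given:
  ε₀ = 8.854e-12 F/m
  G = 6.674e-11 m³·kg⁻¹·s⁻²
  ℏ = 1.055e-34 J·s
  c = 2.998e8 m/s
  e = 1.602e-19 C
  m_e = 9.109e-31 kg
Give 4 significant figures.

Planck energy density: u_P = c⁷/(ℏG²) = 4.632e113 J/m³
atomic unit of energy density: u_au = E_h/a₀³ = m_e⁴e¹⁰/((4πε₀)⁵ℏ⁸) = 2.929e13 J/m³
0.0800 × 4.632e113 / 2.929e13 = 1.265e99

1.265e99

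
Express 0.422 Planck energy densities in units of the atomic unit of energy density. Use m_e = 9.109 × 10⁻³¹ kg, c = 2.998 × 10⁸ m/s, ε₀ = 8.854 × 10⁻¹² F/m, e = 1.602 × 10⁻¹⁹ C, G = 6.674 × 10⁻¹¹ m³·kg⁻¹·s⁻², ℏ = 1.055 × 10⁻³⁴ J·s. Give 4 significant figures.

6.674 × 10⁹⁹

Planck energy density: u_P = c⁷/(ℏG²) = 4.632 × 10¹¹³ J/m³
atomic unit of energy density: u_au = E_h/a₀³ = m_e⁴e¹⁰/((4πε₀)⁵ℏ⁸) = 2.929 × 10¹³ J/m³
0.422 × 4.632 × 10¹¹³ / 2.929 × 10¹³ = 6.674 × 10⁹⁹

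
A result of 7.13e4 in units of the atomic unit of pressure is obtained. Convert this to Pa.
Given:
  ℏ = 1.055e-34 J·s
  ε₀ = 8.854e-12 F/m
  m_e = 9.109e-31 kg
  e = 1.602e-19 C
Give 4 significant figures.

One atomic unit of pressure: P_au = E_h/a₀³ = m_e⁴e¹⁰/((4πε₀)⁵ℏ⁸) = 2.929e13 Pa.
7.13e4 × 2.929e13 Pa = 2.088e18 Pa

2.088e18 Pa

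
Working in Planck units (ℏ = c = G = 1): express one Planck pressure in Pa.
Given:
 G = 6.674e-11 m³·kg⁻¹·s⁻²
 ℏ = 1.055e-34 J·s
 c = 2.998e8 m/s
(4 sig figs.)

From ℏ = c = G = 1 the pressure scale is p_P = c⁷/(ℏG²).
  = 2.177e59 / 4.699e-55
  = 4.632e113 Pa

4.632e113 Pa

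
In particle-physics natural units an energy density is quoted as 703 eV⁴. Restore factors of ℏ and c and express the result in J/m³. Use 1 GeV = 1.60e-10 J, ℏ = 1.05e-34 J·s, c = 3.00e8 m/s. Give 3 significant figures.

1.47e4 J/m³

[E]/[L]³ = [E]⁴/(ℏc)³; restore (ℏc)⁻³.
1 GeV⁴ → 1/(ℏc)³ × (1 GeV in J)⁴ = 2.10e37 J/m³.
Convert the energy scale: 703 eV⁴ = 7.03e-34 GeV⁴.
Result: 7.03e-34 × 2.10e37 = 1.47e4 J/m³.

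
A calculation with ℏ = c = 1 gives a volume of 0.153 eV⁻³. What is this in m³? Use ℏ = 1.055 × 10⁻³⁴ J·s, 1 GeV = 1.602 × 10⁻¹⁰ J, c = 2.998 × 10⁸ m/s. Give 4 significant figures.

1.177 × 10⁻²¹ m³

Volume is [L]³ = [E]⁻³·(ℏc)³.
1 GeV⁻³ → (ℏc)³ × (1 GeV in J)⁻³ = 7.696 × 10⁻⁴⁸ m³.
Convert the energy scale: 0.153 eV⁻³ = 1.53 × 10²⁶ GeV⁻³.
Result: 1.53 × 10²⁶ × 7.696 × 10⁻⁴⁸ = 1.177 × 10⁻²¹ m³.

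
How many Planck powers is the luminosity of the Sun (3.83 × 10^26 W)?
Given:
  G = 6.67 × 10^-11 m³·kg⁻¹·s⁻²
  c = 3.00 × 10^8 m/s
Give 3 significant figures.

1.05 × 10^-26

Planck power: P_P = c⁵/G = 3.64 × 10^52 W.
3.83 × 10^26 / 3.64 × 10^52 = 1.05 × 10^-26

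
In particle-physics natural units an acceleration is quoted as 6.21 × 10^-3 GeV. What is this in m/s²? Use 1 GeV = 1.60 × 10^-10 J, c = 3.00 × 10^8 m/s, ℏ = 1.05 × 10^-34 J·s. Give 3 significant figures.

Acceleration is [L]/[T]² = c·[E]/ℏ.
1 GeV → c/ℏ × (1 GeV in J) = 4.57 × 10^32 m/s².
Result: 6.21 × 10^-3 × 4.57 × 10^32 = 2.84 × 10^30 m/s².

2.84 × 10^30 m/s²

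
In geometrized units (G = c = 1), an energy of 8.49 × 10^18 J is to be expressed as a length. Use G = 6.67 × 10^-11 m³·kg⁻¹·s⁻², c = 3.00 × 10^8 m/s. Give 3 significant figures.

6.99 × 10^-26 m

Energy → length via G/c⁴.
8.49 × 10^18 J × (G/c⁴) = 6.99 × 10^-26 m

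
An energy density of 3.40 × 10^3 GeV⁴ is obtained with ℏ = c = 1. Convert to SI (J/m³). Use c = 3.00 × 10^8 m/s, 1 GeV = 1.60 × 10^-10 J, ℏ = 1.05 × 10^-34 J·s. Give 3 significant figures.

[E]/[L]³ = [E]⁴/(ℏc)³; restore (ℏc)⁻³.
1 GeV⁴ → 1/(ℏc)³ × (1 GeV in J)⁴ = 2.10 × 10^37 J/m³.
Result: 3.40 × 10^3 × 2.10 × 10^37 = 7.13 × 10^40 J/m³.

7.13 × 10^40 J/m³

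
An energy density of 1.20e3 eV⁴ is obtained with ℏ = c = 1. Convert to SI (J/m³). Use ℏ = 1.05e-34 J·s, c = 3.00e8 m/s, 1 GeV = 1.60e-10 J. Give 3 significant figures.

2.52e4 J/m³

[E]/[L]³ = [E]⁴/(ℏc)³; restore (ℏc)⁻³.
1 GeV⁴ → 1/(ℏc)³ × (1 GeV in J)⁴ = 2.10e37 J/m³.
Convert the energy scale: 1.20e3 eV⁴ = 1.20e-33 GeV⁴.
Result: 1.20e-33 × 2.10e37 = 2.52e4 J/m³.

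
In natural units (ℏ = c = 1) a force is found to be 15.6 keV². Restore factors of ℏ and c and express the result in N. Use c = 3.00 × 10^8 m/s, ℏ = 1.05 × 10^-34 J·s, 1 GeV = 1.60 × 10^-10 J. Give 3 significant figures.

1.27 × 10^-5 N

Force is [E]/[L] = [E]²/(ℏc); restore (ℏc)⁻¹.
1 GeV² → 1/(ℏc) × (1 GeV in J)² = 8.13 × 10^5 N.
Convert the energy scale: 15.6 keV² = 1.56 × 10^-11 GeV².
Result: 1.56 × 10^-11 × 8.13 × 10^5 = 1.27 × 10^-5 N.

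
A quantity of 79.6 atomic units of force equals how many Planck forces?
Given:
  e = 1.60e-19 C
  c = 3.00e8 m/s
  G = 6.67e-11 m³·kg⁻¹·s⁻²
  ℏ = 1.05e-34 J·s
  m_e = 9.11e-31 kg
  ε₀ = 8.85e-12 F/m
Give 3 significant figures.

atomic unit of force: F_au = E_h/a₀ = m_e²e⁶/((4πε₀)³ℏ⁴) = 8.33e-8 N
Planck force: F_P = c⁴/G = 1.21e44 N
79.6 × 8.33e-8 / 1.21e44 = 5.46e-50

5.46e-50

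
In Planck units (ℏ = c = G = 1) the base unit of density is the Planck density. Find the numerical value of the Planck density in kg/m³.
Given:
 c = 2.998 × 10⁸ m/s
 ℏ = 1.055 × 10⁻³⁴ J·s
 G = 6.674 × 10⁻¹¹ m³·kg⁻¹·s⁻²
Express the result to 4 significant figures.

ρ_P = c⁵/(ℏG²)
  = 2.422 × 10⁴² / 4.699 × 10⁻⁵⁵
  = 5.154 × 10⁹⁶ kg/m³

5.154 × 10⁹⁶ kg/m³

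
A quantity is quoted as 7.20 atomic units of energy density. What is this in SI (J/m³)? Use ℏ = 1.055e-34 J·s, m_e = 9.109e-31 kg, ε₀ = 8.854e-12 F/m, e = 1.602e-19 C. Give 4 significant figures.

One atomic unit of energy density: u_au = E_h/a₀³ = m_e⁴e¹⁰/((4πε₀)⁵ℏ⁸) = 2.929e13 J/m³.
7.20 × 2.929e13 J/m³ = 2.109e14 J/m³

2.109e14 J/m³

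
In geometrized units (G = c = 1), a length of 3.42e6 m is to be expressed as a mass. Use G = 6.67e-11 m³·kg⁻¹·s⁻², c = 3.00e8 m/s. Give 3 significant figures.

Length → mass via c²/G.
3.42e6 m × (c²/G) = 4.61e33 kg

4.61e33 kg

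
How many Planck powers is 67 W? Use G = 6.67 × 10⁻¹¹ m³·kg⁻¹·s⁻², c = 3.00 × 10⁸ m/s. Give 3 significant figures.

1.84 × 10⁻⁵¹

Planck power: P_P = c⁵/G = 3.64 × 10⁵² W.
67 / 3.64 × 10⁵² = 1.84 × 10⁻⁵¹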